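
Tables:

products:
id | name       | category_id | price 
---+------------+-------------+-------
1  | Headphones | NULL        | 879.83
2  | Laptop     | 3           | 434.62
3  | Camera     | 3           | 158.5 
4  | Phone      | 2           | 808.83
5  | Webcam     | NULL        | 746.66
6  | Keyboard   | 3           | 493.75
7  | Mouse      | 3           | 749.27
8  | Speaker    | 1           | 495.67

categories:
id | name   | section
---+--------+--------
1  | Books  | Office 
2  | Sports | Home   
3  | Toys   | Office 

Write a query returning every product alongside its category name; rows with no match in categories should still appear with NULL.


LEFT JOIN keeps every row from products (the left table); where category_id has no match in categories, the category columns become NULL. Walk through each product:
  - product 1 (Headphones): category_id=NULL, no match -> kept with NULL
  - product 2 (Laptop): category_id=3 -> matches Toys
  - product 3 (Camera): category_id=3 -> matches Toys
  - product 4 (Phone): category_id=2 -> matches Sports
  - product 5 (Webcam): category_id=NULL, no match -> kept with NULL
  - product 6 (Keyboard): category_id=3 -> matches Toys
  - product 7 (Mouse): category_id=3 -> matches Toys
  - product 8 (Speaker): category_id=1 -> matches Books
All 8 rows appear; 2 have NULL category.

SQL:
SELECT a.name, b.name AS category
FROM products a
LEFT JOIN categories b ON a.category_id = b.id

Result:
name       | category
-----------+---------
Headphones | NULL    
Laptop     | Toys    
Camera     | Toys    
Phone      | Sports  
Webcam     | NULL    
Keyboard   | Toys    
Mouse      | Toys    
Speaker    | Books   


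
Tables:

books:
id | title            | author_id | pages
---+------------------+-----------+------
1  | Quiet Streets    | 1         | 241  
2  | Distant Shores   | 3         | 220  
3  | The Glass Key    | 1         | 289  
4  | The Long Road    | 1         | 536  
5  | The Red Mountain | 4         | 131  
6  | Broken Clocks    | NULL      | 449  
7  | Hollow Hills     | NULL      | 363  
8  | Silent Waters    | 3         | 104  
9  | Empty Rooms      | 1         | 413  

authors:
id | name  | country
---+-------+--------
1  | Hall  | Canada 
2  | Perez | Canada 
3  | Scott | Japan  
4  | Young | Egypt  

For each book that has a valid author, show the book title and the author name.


INNER JOIN keeps only books rows whose author_id matches an id in authors. Walk through each book:
  - book 1 (Quiet Streets): author_id=1 -> matches Hall
  - book 2 (Distant Shores): author_id=3 -> matches Scott
  - book 3 (The Glass Key): author_id=1 -> matches Hall
  - book 4 (The Long Road): author_id=1 -> matches Hall
  - book 5 (The Red Mountain): author_id=4 -> matches Young
  - book 6 (Broken Clocks): author_id=NULL, no match -> dropped
  - book 7 (Hollow Hills): author_id=NULL, no match -> dropped
  - book 8 (Silent Waters): author_id=3 -> matches Scott
  - book 9 (Empty Rooms): author_id=1 -> matches Hall
So 2 of 9 rows are dropped.

SQL:
SELECT a.title, b.name AS author
FROM books a
INNER JOIN authors b ON a.author_id = b.id

Result:
title            | author
-----------------+-------
Quiet Streets    | Hall  
Distant Shores   | Scott 
The Glass Key    | Hall  
The Long Road    | Hall  
The Red Mountain | Young 
Silent Waters    | Scott 
Empty Rooms      | Hall  


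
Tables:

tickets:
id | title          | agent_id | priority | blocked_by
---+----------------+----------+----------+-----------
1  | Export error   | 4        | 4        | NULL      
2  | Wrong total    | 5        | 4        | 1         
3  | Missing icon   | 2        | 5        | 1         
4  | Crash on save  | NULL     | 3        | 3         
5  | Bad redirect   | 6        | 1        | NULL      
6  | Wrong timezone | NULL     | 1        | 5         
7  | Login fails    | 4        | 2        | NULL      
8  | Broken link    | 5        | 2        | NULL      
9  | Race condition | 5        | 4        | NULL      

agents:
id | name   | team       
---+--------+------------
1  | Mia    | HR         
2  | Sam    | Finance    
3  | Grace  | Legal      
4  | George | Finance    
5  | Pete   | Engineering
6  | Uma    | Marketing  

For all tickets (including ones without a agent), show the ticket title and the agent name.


LEFT JOIN keeps every row from tickets (the left table); where agent_id has no match in agents, the agent columns become NULL. Walk through each ticket:
  - ticket 1 (Export error): agent_id=4 -> matches George
  - ticket 2 (Wrong total): agent_id=5 -> matches Pete
  - ticket 3 (Missing icon): agent_id=2 -> matches Sam
  - ticket 4 (Crash on save): agent_id=NULL, no match -> kept with NULL
  - ticket 5 (Bad redirect): agent_id=6 -> matches Uma
  - ticket 6 (Wrong timezone): agent_id=NULL, no match -> kept with NULL
  - ticket 7 (Login fails): agent_id=4 -> matches George
  - ticket 8 (Broken link): agent_id=5 -> matches Pete
  - ticket 9 (Race condition): agent_id=5 -> matches Pete
All 9 rows appear; 2 have NULL agent.

SQL:
SELECT a.title, b.name AS agent
FROM tickets a
LEFT JOIN agents b ON a.agent_id = b.id

Result:
title          | agent 
---------------+-------
Export error   | George
Wrong total    | Pete  
Missing icon   | Sam   
Crash on save  | NULL  
Bad redirect   | Uma   
Wrong timezone | NULL  
Login fails    | George
Broken link    | Pete  
Race condition | Pete  


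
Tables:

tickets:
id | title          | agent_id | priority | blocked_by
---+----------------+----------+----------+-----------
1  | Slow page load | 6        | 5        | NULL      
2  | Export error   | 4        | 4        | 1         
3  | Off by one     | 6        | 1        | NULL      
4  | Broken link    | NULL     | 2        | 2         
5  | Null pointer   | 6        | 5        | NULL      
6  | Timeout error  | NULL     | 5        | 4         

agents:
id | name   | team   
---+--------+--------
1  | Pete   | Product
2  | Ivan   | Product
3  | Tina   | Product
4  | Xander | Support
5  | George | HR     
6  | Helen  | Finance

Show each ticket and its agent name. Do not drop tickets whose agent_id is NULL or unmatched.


LEFT JOIN keeps every row from tickets (the left table); where agent_id has no match in agents, the agent columns become NULL. Walk through each ticket:
  - ticket 1 (Slow page load): agent_id=6 -> matches Helen
  - ticket 2 (Export error): agent_id=4 -> matches Xander
  - ticket 3 (Off by one): agent_id=6 -> matches Helen
  - ticket 4 (Broken link): agent_id=NULL, no match -> kept with NULL
  - ticket 5 (Null pointer): agent_id=6 -> matches Helen
  - ticket 6 (Timeout error): agent_id=NULL, no match -> kept with NULL
All 6 rows appear; 2 have NULL agent.

SQL:
SELECT a.title, b.name AS agent
FROM tickets a
LEFT JOIN agents b ON a.agent_id = b.id

Result:
title          | agent 
---------------+-------
Slow page load | Helen 
Export error   | Xander
Off by one     | Helen 
Broken link    | NULL  
Null pointer   | Helen 
Timeout error  | NULL  


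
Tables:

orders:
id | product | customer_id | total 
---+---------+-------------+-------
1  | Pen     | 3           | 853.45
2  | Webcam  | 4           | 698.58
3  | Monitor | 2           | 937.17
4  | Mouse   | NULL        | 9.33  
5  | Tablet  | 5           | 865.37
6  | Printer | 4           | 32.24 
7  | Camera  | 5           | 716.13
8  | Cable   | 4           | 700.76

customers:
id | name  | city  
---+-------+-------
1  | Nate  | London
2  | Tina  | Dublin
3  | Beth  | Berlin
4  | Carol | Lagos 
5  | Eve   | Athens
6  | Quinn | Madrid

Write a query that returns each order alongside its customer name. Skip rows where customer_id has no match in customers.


INNER JOIN keeps only orders rows whose customer_id matches an id in customers. Walk through each order:
  - order 1 (Pen): customer_id=3 -> matches Beth
  - order 2 (Webcam): customer_id=4 -> matches Carol
  - order 3 (Monitor): customer_id=2 -> matches Tina
  - order 4 (Mouse): customer_id=NULL, no match -> dropped
  - order 5 (Tablet): customer_id=5 -> matches Eve
  - order 6 (Printer): customer_id=4 -> matches Carol
  - order 7 (Camera): customer_id=5 -> matches Eve
  - order 8 (Cable): customer_id=4 -> matches Carol
So 1 of 8 rows is dropped.

SQL:
SELECT a.product, b.name AS customer
FROM orders a
INNER JOIN customers b ON a.customer_id = b.id

Result:
product | customer
--------+---------
Pen     | Beth    
Webcam  | Carol   
Monitor | Tina    
Tablet  | Eve     
Printer | Carol   
Camera  | Eve     
Cable   | Carol   


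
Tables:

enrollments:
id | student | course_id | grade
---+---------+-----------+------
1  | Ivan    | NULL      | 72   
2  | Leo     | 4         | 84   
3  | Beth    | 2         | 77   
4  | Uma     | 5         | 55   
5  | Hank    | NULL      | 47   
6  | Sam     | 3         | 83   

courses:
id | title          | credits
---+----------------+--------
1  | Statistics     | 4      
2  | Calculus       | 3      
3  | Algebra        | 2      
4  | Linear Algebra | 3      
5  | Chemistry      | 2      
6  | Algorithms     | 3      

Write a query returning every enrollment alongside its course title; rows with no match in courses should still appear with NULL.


LEFT JOIN keeps every row from enrollments (the left table); where course_id has no match in courses, the course columns become NULL. Walk through each enrollment:
  - enrollment 1 (Ivan): course_id=NULL, no match -> kept with NULL
  - enrollment 2 (Leo): course_id=4 -> matches Linear Algebra
  - enrollment 3 (Beth): course_id=2 -> matches Calculus
  - enrollment 4 (Uma): course_id=5 -> matches Chemistry
  - enrollment 5 (Hank): course_id=NULL, no match -> kept with NULL
  - enrollment 6 (Sam): course_id=3 -> matches Algebra
All 6 rows appear; 2 have NULL course.

SQL:
SELECT a.student, b.title AS course
FROM enrollments a
LEFT JOIN courses b ON a.course_id = b.id

Result:
student | course        
--------+---------------
Ivan    | NULL          
Leo     | Linear Algebra
Beth    | Calculus      
Uma     | Chemistry     
Hank    | NULL          
Sam     | Algebra       


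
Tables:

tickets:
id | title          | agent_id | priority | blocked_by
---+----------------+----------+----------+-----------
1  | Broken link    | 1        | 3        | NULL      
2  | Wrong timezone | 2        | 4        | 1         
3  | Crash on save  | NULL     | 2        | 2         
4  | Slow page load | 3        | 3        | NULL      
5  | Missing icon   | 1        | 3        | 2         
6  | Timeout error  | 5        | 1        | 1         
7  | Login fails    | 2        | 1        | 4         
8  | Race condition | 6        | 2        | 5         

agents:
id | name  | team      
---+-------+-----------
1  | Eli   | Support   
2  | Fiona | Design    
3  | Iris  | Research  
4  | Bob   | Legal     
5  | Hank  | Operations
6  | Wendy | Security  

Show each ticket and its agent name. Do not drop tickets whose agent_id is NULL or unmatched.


LEFT JOIN keeps every row from tickets (the left table); where agent_id has no match in agents, the agent columns become NULL. Walk through each ticket:
  - ticket 1 (Broken link): agent_id=1 -> matches Eli
  - ticket 2 (Wrong timezone): agent_id=2 -> matches Fiona
  - ticket 3 (Crash on save): agent_id=NULL, no match -> kept with NULL
  - ticket 4 (Slow page load): agent_id=3 -> matches Iris
  - ticket 5 (Missing icon): agent_id=1 -> matches Eli
  - ticket 6 (Timeout error): agent_id=5 -> matches Hank
  - ticket 7 (Login fails): agent_id=2 -> matches Fiona
  - ticket 8 (Race condition): agent_id=6 -> matches Wendy
All 8 rows appear; 1 has NULL agent.

SQL:
SELECT a.title, b.name AS agent
FROM tickets a
LEFT JOIN agents b ON a.agent_id = b.id

Result:
title          | agent
---------------+------
Broken link    | Eli  
Wrong timezone | Fiona
Crash on save  | NULL 
Slow page load | Iris 
Missing icon   | Eli  
Timeout error  | Hank 
Login fails    | Fiona
Race condition | Wendy


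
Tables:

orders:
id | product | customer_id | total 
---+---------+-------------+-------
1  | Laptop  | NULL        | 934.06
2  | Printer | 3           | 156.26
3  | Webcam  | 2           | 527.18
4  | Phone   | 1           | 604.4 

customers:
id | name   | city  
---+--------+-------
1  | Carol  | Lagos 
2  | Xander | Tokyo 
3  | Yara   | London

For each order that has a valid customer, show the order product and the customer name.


INNER JOIN keeps only orders rows whose customer_id matches an id in customers. Walk through each order:
  - order 1 (Laptop): customer_id=NULL, no match -> dropped
  - order 2 (Printer): customer_id=3 -> matches Yara
  - order 3 (Webcam): customer_id=2 -> matches Xander
  - order 4 (Phone): customer_id=1 -> matches Carol
So 1 of 4 rows is dropped.

SQL:
SELECT a.product, b.name AS customer
FROM orders a
INNER JOIN customers b ON a.customer_id = b.id

Result:
product | customer
--------+---------
Printer | Yara    
Webcam  | Xander  
Phone   | Carol   


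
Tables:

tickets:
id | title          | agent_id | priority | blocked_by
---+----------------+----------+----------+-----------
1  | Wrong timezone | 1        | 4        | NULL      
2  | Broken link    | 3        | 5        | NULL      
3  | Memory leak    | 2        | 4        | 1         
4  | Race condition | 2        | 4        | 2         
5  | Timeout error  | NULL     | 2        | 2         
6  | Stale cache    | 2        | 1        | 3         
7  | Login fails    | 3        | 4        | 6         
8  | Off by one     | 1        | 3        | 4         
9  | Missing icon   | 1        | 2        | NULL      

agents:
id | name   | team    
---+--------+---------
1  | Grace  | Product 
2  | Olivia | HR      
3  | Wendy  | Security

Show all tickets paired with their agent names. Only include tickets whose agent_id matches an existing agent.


INNER JOIN keeps only tickets rows whose agent_id matches an id in agents. Walk through each ticket:
  - ticket 1 (Wrong timezone): agent_id=1 -> matches Grace
  - ticket 2 (Broken link): agent_id=3 -> matches Wendy
  - ticket 3 (Memory leak): agent_id=2 -> matches Olivia
  - ticket 4 (Race condition): agent_id=2 -> matches Olivia
  - ticket 5 (Timeout error): agent_id=NULL, no match -> dropped
  - ticket 6 (Stale cache): agent_id=2 -> matches Olivia
  - ticket 7 (Login fails): agent_id=3 -> matches Wendy
  - ticket 8 (Off by one): agent_id=1 -> matches Grace
  - ticket 9 (Missing icon): agent_id=1 -> matches Grace
So 1 of 9 rows is dropped.

SQL:
SELECT a.title, b.name AS agent
FROM tickets a
INNER JOIN agents b ON a.agent_id = b.id

Result:
title          | agent 
---------------+-------
Wrong timezone | Grace 
Broken link    | Wendy 
Memory leak    | Olivia
Race condition | Olivia
Stale cache    | Olivia
Login fails    | Wendy 
Off by one     | Grace 
Missing icon   | Grace 


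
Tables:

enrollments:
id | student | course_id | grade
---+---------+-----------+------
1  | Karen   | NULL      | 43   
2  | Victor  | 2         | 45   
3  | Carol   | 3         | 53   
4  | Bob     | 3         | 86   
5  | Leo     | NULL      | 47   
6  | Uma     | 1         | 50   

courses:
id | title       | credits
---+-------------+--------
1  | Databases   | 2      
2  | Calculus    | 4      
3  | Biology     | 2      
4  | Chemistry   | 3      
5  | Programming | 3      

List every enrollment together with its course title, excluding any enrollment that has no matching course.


INNER JOIN keeps only enrollments rows whose course_id matches an id in courses. Walk through each enrollment:
  - enrollment 1 (Karen): course_id=NULL, no match -> dropped
  - enrollment 2 (Victor): course_id=2 -> matches Calculus
  - enrollment 3 (Carol): course_id=3 -> matches Biology
  - enrollment 4 (Bob): course_id=3 -> matches Biology
  - enrollment 5 (Leo): course_id=NULL, no match -> dropped
  - enrollment 6 (Uma): course_id=1 -> matches Databases
So 2 of 6 rows are dropped.

SQL:
SELECT a.student, b.title AS course
FROM enrollments a
INNER JOIN courses b ON a.course_id = b.id

Result:
student | course   
--------+----------
Victor  | Calculus 
Carol   | Biology  
Bob     | Biology  
Uma     | Databases


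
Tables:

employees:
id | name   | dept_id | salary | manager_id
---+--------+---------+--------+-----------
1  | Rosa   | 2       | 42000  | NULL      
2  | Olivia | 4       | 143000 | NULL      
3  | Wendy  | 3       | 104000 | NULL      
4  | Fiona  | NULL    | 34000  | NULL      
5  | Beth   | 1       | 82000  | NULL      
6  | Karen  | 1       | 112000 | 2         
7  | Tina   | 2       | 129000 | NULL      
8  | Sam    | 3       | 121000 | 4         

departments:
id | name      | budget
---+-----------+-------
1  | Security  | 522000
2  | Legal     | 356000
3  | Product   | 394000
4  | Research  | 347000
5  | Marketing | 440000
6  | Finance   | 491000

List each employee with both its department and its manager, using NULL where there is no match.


Two LEFT JOINs from the same base table employees: one to departments via dept_id, one to employees itself via manager_id. Both are LEFT so every employee is preserved.
Match against departments:
  - employee 1 (Rosa): dept_id=2 -> matches Legal
  - employee 2 (Olivia): dept_id=4 -> matches Research
  - employee 3 (Wendy): dept_id=3 -> matches Product
  - employee 4 (Fiona): dept_id=NULL, no match -> kept with NULL
  - employee 5 (Beth): dept_id=1 -> matches Security
  - employee 6 (Karen): dept_id=1 -> matches Security
  - employee 7 (Tina): dept_id=2 -> matches Legal
  - employee 8 (Sam): dept_id=3 -> matches Product
Match against employees (self):
  - employee 1 (Rosa): manager_id=NULL -> NULL
  - employee 2 (Olivia): manager_id=NULL -> NULL
  - employee 3 (Wendy): manager_id=NULL -> NULL
  - employee 4 (Fiona): manager_id=NULL -> NULL
  - employee 5 (Beth): manager_id=NULL -> NULL
  - employee 6 (Karen): manager_id=2 -> Olivia
  - employee 7 (Tina): manager_id=NULL -> NULL
  - employee 8 (Sam): manager_id=4 -> Fiona

SQL:
SELECT a.name, b.name AS department, c.name AS manager
FROM employees a
LEFT JOIN departments b ON a.dept_id = b.id
LEFT JOIN employees c ON a.manager_id = c.id

Result:
name   | department | manager
-------+------------+--------
Rosa   | Legal      | NULL   
Olivia | Research   | NULL   
Wendy  | Product    | NULL   
Fiona  | NULL       | NULL   
Beth   | Security   | NULL   
Karen  | Security   | Olivia 
Tina   | Legal      | NULL   
Sam    | Product    | Fiona  


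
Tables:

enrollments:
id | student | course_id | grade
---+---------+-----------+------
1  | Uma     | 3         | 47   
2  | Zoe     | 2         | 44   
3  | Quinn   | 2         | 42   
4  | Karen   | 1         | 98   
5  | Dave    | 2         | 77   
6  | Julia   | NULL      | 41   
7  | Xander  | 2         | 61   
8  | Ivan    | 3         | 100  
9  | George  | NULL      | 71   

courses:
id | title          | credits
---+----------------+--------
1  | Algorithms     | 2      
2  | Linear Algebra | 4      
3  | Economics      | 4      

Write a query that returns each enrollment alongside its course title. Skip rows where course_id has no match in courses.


INNER JOIN keeps only enrollments rows whose course_id matches an id in courses. Walk through each enrollment:
  - enrollment 1 (Uma): course_id=3 -> matches Economics
  - enrollment 2 (Zoe): course_id=2 -> matches Linear Algebra
  - enrollment 3 (Quinn): course_id=2 -> matches Linear Algebra
  - enrollment 4 (Karen): course_id=1 -> matches Algorithms
  - enrollment 5 (Dave): course_id=2 -> matches Linear Algebra
  - enrollment 6 (Julia): course_id=NULL, no match -> dropped
  - enrollment 7 (Xander): course_id=2 -> matches Linear Algebra
  - enrollment 8 (Ivan): course_id=3 -> matches Economics
  - enrollment 9 (George): course_id=NULL, no match -> dropped
So 2 of 9 rows are dropped.

SQL:
SELECT a.student, b.title AS course
FROM enrollments a
INNER JOIN courses b ON a.course_id = b.id

Result:
student | course        
--------+---------------
Uma     | Economics     
Zoe     | Linear Algebra
Quinn   | Linear Algebra
Karen   | Algorithms    
Dave    | Linear Algebra
Xander  | Linear Algebra
Ivan    | Economics     


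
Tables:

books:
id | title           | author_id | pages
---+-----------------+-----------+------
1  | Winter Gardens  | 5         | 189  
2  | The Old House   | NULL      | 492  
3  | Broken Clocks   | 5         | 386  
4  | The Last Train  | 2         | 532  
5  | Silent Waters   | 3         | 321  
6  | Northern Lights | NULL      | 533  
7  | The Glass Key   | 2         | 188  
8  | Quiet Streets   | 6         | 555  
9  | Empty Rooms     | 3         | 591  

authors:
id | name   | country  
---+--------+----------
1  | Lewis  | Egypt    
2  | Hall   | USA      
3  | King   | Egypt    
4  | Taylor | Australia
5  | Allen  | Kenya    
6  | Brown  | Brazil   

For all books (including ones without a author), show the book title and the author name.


LEFT JOIN keeps every row from books (the left table); where author_id has no match in authors, the author columns become NULL. Walk through each book:
  - book 1 (Winter Gardens): author_id=5 -> matches Allen
  - book 2 (The Old House): author_id=NULL, no match -> kept with NULL
  - book 3 (Broken Clocks): author_id=5 -> matches Allen
  - book 4 (The Last Train): author_id=2 -> matches Hall
  - book 5 (Silent Waters): author_id=3 -> matches King
  - book 6 (Northern Lights): author_id=NULL, no match -> kept with NULL
  - book 7 (The Glass Key): author_id=2 -> matches Hall
  - book 8 (Quiet Streets): author_id=6 -> matches Brown
  - book 9 (Empty Rooms): author_id=3 -> matches King
All 9 rows appear; 2 have NULL author.

SQL:
SELECT a.title, b.name AS author
FROM books a
LEFT JOIN authors b ON a.author_id = b.id

Result:
title           | author
----------------+-------
Winter Gardens  | Allen 
The Old House   | NULL  
Broken Clocks   | Allen 
The Last Train  | Hall  
Silent Waters   | King  
Northern Lights | NULL  
The Glass Key   | Hall  
Quiet Streets   | Brown 
Empty Rooms     | King  


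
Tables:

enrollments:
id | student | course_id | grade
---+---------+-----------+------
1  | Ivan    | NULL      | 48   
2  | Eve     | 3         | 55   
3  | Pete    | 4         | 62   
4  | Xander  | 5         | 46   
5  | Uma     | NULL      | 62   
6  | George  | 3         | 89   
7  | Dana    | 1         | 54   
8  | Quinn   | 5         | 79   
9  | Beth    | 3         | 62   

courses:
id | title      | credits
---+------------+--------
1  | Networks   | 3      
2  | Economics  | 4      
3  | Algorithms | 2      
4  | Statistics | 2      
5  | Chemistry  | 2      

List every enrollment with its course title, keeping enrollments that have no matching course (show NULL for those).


LEFT JOIN keeps every row from enrollments (the left table); where course_id has no match in courses, the course columns become NULL. Walk through each enrollment:
  - enrollment 1 (Ivan): course_id=NULL, no match -> kept with NULL
  - enrollment 2 (Eve): course_id=3 -> matches Algorithms
  - enrollment 3 (Pete): course_id=4 -> matches Statistics
  - enrollment 4 (Xander): course_id=5 -> matches Chemistry
  - enrollment 5 (Uma): course_id=NULL, no match -> kept with NULL
  - enrollment 6 (George): course_id=3 -> matches Algorithms
  - enrollment 7 (Dana): course_id=1 -> matches Networks
  - enrollment 8 (Quinn): course_id=5 -> matches Chemistry
  - enrollment 9 (Beth): course_id=3 -> matches Algorithms
All 9 rows appear; 2 have NULL course.

SQL:
SELECT a.student, b.title AS course
FROM enrollments a
LEFT JOIN courses b ON a.course_id = b.id

Result:
student | course    
--------+-----------
Ivan    | NULL      
Eve     | Algorithms
Pete    | Statistics
Xander  | Chemistry 
Uma     | NULL      
George  | Algorithms
Dana    | Networks  
Quinn   | Chemistry 
Beth    | Algorithms


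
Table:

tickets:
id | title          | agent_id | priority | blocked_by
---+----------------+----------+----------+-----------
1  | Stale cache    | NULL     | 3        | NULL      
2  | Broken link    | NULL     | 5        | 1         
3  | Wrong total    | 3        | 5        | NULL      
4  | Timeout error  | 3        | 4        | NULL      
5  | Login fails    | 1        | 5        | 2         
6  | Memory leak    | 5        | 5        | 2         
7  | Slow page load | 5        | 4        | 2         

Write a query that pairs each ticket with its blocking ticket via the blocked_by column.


This is a self-join: tickets is joined to a second copy of itself, matching each row's blocked_by to another row's id. Use LEFT JOIN so rows with blocked_by=NULL are kept.
  - ticket 1 (Stale cache): blocked_by=NULL -> NULL
  - ticket 2 (Broken link): blocked_by=1 -> Stale cache
  - ticket 3 (Wrong total): blocked_by=NULL -> NULL
  - ticket 4 (Timeout error): blocked_by=NULL -> NULL
  - ticket 5 (Login fails): blocked_by=2 -> Broken link
  - ticket 6 (Memory leak): blocked_by=2 -> Broken link
  - ticket 7 (Slow page load): blocked_by=2 -> Broken link

SQL:
SELECT a.title AS item, b.title AS blocked_by
FROM tickets a
LEFT JOIN tickets b ON a.blocked_by = b.id

Result:
item           | blocked_by 
---------------+------------
Stale cache    | NULL       
Broken link    | Stale cache
Wrong total    | NULL       
Timeout error  | NULL       
Login fails    | Broken link
Memory leak    | Broken link
Slow page load | Broken link


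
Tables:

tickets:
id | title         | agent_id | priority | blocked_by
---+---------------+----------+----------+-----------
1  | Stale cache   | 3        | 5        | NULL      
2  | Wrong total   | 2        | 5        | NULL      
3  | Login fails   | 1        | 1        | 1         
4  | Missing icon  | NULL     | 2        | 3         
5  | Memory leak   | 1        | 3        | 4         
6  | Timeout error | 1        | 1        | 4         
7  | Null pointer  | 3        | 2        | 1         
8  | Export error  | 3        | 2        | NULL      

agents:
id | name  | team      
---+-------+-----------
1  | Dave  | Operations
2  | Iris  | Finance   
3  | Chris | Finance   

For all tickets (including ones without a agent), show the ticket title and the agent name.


LEFT JOIN keeps every row from tickets (the left table); where agent_id has no match in agents, the agent columns become NULL. Walk through each ticket:
  - ticket 1 (Stale cache): agent_id=3 -> matches Chris
  - ticket 2 (Wrong total): agent_id=2 -> matches Iris
  - ticket 3 (Login fails): agent_id=1 -> matches Dave
  - ticket 4 (Missing icon): agent_id=NULL, no match -> kept with NULL
  - ticket 5 (Memory leak): agent_id=1 -> matches Dave
  - ticket 6 (Timeout error): agent_id=1 -> matches Dave
  - ticket 7 (Null pointer): agent_id=3 -> matches Chris
  - ticket 8 (Export error): agent_id=3 -> matches Chris
All 8 rows appear; 1 has NULL agent.

SQL:
SELECT a.title, b.name AS agent
FROM tickets a
LEFT JOIN agents b ON a.agent_id = b.id

Result:
title         | agent
--------------+------
Stale cache   | Chris
Wrong total   | Iris 
Login fails   | Dave 
Missing icon  | NULL 
Memory leak   | Dave 
Timeout error | Dave 
Null pointer  | Chris
Export error  | Chris


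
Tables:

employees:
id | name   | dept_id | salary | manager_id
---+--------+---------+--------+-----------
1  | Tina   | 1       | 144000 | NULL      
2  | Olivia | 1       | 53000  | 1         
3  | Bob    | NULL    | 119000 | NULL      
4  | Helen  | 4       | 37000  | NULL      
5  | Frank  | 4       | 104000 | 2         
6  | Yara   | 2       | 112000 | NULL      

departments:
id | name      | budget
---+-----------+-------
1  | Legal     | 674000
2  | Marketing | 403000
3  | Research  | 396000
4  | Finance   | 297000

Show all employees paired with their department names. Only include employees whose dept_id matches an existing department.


INNER JOIN keeps only employees rows whose dept_id matches an id in departments. Walk through each employee:
  - employee 1 (Tina): dept_id=1 -> matches Legal
  - employee 2 (Olivia): dept_id=1 -> matches Legal
  - employee 3 (Bob): dept_id=NULL, no match -> dropped
  - employee 4 (Helen): dept_id=4 -> matches Finance
  - employee 5 (Frank): dept_id=4 -> matches Finance
  - employee 6 (Yara): dept_id=2 -> matches Marketing
So 1 of 6 rows is dropped.

SQL:
SELECT a.name, b.name AS department
FROM employees a
INNER JOIN departments b ON a.dept_id = b.id

Result:
name   | department
-------+-----------
Tina   | Legal     
Olivia | Legal     
Helen  | Finance   
Frank  | Finance   
Yara   | Marketing 


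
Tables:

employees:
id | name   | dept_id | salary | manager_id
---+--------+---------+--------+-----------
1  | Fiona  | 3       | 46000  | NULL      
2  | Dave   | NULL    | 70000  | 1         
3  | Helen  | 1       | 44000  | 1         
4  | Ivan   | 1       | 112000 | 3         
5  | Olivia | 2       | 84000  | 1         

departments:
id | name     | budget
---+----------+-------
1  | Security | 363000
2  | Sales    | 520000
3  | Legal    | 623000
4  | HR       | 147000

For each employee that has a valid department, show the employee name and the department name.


INNER JOIN keeps only employees rows whose dept_id matches an id in departments. Walk through each employee:
  - employee 1 (Fiona): dept_id=3 -> matches Legal
  - employee 2 (Dave): dept_id=NULL, no match -> dropped
  - employee 3 (Helen): dept_id=1 -> matches Security
  - employee 4 (Ivan): dept_id=1 -> matches Security
  - employee 5 (Olivia): dept_id=2 -> matches Sales
So 1 of 5 rows is dropped.

SQL:
SELECT a.name, b.name AS department
FROM employees a
INNER JOIN departments b ON a.dept_id = b.id

Result:
name   | department
-------+-----------
Fiona  | Legal     
Helen  | Security  
Ivan   | Security  
Olivia | Sales     


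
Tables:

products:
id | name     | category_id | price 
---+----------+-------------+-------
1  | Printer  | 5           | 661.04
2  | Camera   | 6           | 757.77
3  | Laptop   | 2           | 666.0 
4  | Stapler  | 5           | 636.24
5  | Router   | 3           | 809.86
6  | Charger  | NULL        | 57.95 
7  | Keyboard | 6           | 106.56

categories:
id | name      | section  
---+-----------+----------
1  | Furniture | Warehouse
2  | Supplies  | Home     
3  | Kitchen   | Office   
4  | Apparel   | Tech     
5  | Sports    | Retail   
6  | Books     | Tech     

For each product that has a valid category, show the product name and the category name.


INNER JOIN keeps only products rows whose category_id matches an id in categories. Walk through each product:
  - product 1 (Printer): category_id=5 -> matches Sports
  - product 2 (Camera): category_id=6 -> matches Books
  - product 3 (Laptop): category_id=2 -> matches Supplies
  - product 4 (Stapler): category_id=5 -> matches Sports
  - product 5 (Router): category_id=3 -> matches Kitchen
  - product 6 (Charger): category_id=NULL, no match -> dropped
  - product 7 (Keyboard): category_id=6 -> matches Books
So 1 of 7 rows is dropped.

SQL:
SELECT a.name, b.name AS category
FROM products a
INNER JOIN categories b ON a.category_id = b.id

Result:
name     | category
---------+---------
Printer  | Sports  
Camera   | Books   
Laptop   | Supplies
Stapler  | Sports  
Router   | Kitchen 
Keyboard | Books   


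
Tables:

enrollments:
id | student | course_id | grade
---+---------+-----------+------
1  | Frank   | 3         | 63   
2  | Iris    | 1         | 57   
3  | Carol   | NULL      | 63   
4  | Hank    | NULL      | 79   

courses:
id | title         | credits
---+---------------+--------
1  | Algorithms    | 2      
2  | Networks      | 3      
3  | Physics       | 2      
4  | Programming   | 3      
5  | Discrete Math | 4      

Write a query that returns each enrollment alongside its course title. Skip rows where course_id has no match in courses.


INNER JOIN keeps only enrollments rows whose course_id matches an id in courses. Walk through each enrollment:
  - enrollment 1 (Frank): course_id=3 -> matches Physics
  - enrollment 2 (Iris): course_id=1 -> matches Algorithms
  - enrollment 3 (Carol): course_id=NULL, no match -> dropped
  - enrollment 4 (Hank): course_id=NULL, no match -> dropped
So 2 of 4 rows are dropped.

SQL:
SELECT a.student, b.title AS course
FROM enrollments a
INNER JOIN courses b ON a.course_id = b.id

Result:
student | course    
--------+-----------
Frank   | Physics   
Iris    | Algorithms


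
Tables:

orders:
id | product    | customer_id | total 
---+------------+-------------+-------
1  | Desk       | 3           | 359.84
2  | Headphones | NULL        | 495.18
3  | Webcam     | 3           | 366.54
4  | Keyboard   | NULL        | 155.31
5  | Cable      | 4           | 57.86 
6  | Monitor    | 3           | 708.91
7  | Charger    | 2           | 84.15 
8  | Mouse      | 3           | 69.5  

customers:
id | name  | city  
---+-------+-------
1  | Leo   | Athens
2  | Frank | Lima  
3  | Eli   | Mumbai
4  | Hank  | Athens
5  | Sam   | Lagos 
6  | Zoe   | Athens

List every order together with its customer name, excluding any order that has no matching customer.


INNER JOIN keeps only orders rows whose customer_id matches an id in customers. Walk through each order:
  - order 1 (Desk): customer_id=3 -> matches Eli
  - order 2 (Headphones): customer_id=NULL, no match -> dropped
  - order 3 (Webcam): customer_id=3 -> matches Eli
  - order 4 (Keyboard): customer_id=NULL, no match -> dropped
  - order 5 (Cable): customer_id=4 -> matches Hank
  - order 6 (Monitor): customer_id=3 -> matches Eli
  - order 7 (Charger): customer_id=2 -> matches Frank
  - order 8 (Mouse): customer_id=3 -> matches Eli
So 2 of 8 rows are dropped.

SQL:
SELECT a.product, b.name AS customer
FROM orders a
INNER JOIN customers b ON a.customer_id = b.id

Result:
product | customer
--------+---------
Desk    | Eli     
Webcam  | Eli     
Cable   | Hank    
Monitor | Eli     
Charger | Frank   
Mouse   | Eli     


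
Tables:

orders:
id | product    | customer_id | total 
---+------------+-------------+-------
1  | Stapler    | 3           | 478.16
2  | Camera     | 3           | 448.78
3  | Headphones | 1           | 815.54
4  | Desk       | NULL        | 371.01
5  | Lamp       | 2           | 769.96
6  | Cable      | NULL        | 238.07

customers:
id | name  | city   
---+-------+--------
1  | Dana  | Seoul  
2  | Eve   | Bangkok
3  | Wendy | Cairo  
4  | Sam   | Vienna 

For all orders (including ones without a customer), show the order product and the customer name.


LEFT JOIN keeps every row from orders (the left table); where customer_id has no match in customers, the customer columns become NULL. Walk through each order:
  - order 1 (Stapler): customer_id=3 -> matches Wendy
  - order 2 (Camera): customer_id=3 -> matches Wendy
  - order 3 (Headphones): customer_id=1 -> matches Dana
  - order 4 (Desk): customer_id=NULL, no match -> kept with NULL
  - order 5 (Lamp): customer_id=2 -> matches Eve
  - order 6 (Cable): customer_id=NULL, no match -> kept with NULL
All 6 rows appear; 2 have NULL customer.

SQL:
SELECT a.product, b.name AS customer
FROM orders a
LEFT JOIN customers b ON a.customer_id = b.id

Result:
product    | customer
-----------+---------
Stapler    | Wendy   
Camera     | Wendy   
Headphones | Dana    
Desk       | NULL    
Lamp       | Eve     
Cable      | NULL    


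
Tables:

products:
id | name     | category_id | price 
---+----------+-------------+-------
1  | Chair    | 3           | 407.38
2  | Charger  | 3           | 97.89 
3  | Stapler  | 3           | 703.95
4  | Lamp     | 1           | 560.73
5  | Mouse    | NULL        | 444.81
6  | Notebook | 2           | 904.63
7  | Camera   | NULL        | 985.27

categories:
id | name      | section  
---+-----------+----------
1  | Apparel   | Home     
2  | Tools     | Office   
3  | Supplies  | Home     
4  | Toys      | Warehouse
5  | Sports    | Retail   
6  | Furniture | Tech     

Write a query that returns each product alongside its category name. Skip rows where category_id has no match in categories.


INNER JOIN keeps only products rows whose category_id matches an id in categories. Walk through each product:
  - product 1 (Chair): category_id=3 -> matches Supplies
  - product 2 (Charger): category_id=3 -> matches Supplies
  - product 3 (Stapler): category_id=3 -> matches Supplies
  - product 4 (Lamp): category_id=1 -> matches Apparel
  - product 5 (Mouse): category_id=NULL, no match -> dropped
  - product 6 (Notebook): category_id=2 -> matches Tools
  - product 7 (Camera): category_id=NULL, no match -> dropped
So 2 of 7 rows are dropped.

SQL:
SELECT a.name, b.name AS category
FROM products a
INNER JOIN categories b ON a.category_id = b.id

Result:
name     | category
---------+---------
Chair    | Supplies
Charger  | Supplies
Stapler  | Supplies
Lamp     | Apparel 
Notebook | Tools   


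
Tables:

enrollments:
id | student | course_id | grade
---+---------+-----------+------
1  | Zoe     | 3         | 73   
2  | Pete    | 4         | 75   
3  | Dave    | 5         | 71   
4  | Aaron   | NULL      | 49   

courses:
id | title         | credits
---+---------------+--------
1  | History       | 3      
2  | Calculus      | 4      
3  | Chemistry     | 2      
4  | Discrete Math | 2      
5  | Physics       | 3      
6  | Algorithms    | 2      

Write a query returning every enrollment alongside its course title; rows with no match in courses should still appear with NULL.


LEFT JOIN keeps every row from enrollments (the left table); where course_id has no match in courses, the course columns become NULL. Walk through each enrollment:
  - enrollment 1 (Zoe): course_id=3 -> matches Chemistry
  - enrollment 2 (Pete): course_id=4 -> matches Discrete Math
  - enrollment 3 (Dave): course_id=5 -> matches Physics
  - enrollment 4 (Aaron): course_id=NULL, no match -> kept with NULL
All 4 rows appear; 1 has NULL course.

SQL:
SELECT a.student, b.title AS course
FROM enrollments a
LEFT JOIN courses b ON a.course_id = b.id

Result:
student | course       
--------+--------------
Zoe     | Chemistry    
Pete    | Discrete Math
Dave    | Physics      
Aaron   | NULL         


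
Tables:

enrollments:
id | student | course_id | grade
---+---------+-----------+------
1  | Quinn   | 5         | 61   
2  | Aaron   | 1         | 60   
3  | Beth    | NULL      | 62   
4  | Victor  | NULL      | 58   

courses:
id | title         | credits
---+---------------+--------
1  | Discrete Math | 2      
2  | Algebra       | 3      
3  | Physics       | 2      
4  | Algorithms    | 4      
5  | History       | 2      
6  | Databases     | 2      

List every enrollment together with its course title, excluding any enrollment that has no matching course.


INNER JOIN keeps only enrollments rows whose course_id matches an id in courses. Walk through each enrollment:
  - enrollment 1 (Quinn): course_id=5 -> matches History
  - enrollment 2 (Aaron): course_id=1 -> matches Discrete Math
  - enrollment 3 (Beth): course_id=NULL, no match -> dropped
  - enrollment 4 (Victor): course_id=NULL, no match -> dropped
So 2 of 4 rows are dropped.

SQL:
SELECT a.student, b.title AS course
FROM enrollments a
INNER JOIN courses b ON a.course_id = b.id

Result:
student | course       
--------+--------------
Quinn   | History      
Aaron   | Discrete Math


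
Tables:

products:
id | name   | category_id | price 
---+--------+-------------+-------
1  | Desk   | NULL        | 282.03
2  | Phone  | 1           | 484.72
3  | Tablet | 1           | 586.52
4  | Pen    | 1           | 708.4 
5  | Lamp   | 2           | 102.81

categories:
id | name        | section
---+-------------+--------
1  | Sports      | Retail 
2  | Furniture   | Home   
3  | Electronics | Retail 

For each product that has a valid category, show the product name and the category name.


INNER JOIN keeps only products rows whose category_id matches an id in categories. Walk through each product:
  - product 1 (Desk): category_id=NULL, no match -> dropped
  - product 2 (Phone): category_id=1 -> matches Sports
  - product 3 (Tablet): category_id=1 -> matches Sports
  - product 4 (Pen): category_id=1 -> matches Sports
  - product 5 (Lamp): category_id=2 -> matches Furniture
So 1 of 5 rows is dropped.

SQL:
SELECT a.name, b.name AS category
FROM products a
INNER JOIN categories b ON a.category_id = b.id

Result:
name   | category 
-------+----------
Phone  | Sports   
Tablet | Sports   
Pen    | Sports   
Lamp   | Furniture


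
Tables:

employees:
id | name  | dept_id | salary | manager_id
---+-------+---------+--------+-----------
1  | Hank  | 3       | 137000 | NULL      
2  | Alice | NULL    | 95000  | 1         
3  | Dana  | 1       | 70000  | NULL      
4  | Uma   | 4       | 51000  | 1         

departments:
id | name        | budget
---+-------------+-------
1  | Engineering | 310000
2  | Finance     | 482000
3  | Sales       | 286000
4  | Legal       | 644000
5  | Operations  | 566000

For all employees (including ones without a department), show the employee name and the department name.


LEFT JOIN keeps every row from employees (the left table); where dept_id has no match in departments, the department columns become NULL. Walk through each employee:
  - employee 1 (Hank): dept_id=3 -> matches Sales
  - employee 2 (Alice): dept_id=NULL, no match -> kept with NULL
  - employee 3 (Dana): dept_id=1 -> matches Engineering
  - employee 4 (Uma): dept_id=4 -> matches Legal
All 4 rows appear; 1 has NULL department.

SQL:
SELECT a.name, b.name AS department
FROM employees a
LEFT JOIN departments b ON a.dept_id = b.id

Result:
name  | department 
------+------------
Hank  | Sales      
Alice | NULL       
Dana  | Engineering
Uma   | Legal      
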